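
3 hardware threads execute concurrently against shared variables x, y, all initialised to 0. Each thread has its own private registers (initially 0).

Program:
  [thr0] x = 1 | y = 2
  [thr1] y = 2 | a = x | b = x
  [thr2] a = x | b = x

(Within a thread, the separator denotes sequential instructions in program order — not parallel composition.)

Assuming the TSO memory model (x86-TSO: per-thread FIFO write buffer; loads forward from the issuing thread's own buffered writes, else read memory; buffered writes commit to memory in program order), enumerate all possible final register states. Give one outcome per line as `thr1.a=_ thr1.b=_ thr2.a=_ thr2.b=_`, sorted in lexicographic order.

thr1.a=0 thr1.b=0 thr2.a=0 thr2.b=0
thr1.a=0 thr1.b=0 thr2.a=0 thr2.b=1
thr1.a=0 thr1.b=0 thr2.a=1 thr2.b=1
thr1.a=0 thr1.b=1 thr2.a=0 thr2.b=0
thr1.a=0 thr1.b=1 thr2.a=0 thr2.b=1
thr1.a=0 thr1.b=1 thr2.a=1 thr2.b=1
thr1.a=1 thr1.b=1 thr2.a=0 thr2.b=0
thr1.a=1 thr1.b=1 thr2.a=0 thr2.b=1
thr1.a=1 thr1.b=1 thr2.a=1 thr2.b=1

outcome vector order: (thr1.a,thr1.b,thr2.a,thr2.b)
|TSO outcomes| = 9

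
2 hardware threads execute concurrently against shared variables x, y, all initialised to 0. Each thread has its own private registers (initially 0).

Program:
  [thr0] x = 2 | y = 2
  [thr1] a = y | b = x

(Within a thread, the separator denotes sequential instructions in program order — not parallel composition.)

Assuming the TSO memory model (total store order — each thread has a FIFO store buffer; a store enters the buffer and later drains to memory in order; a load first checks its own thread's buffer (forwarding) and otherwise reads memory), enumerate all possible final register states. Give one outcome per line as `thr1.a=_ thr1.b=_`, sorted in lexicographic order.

outcome vector order: (thr1.a,thr1.b)
|TSO outcomes| = 3

thr1.a=0 thr1.b=0
thr1.a=0 thr1.b=2
thr1.a=2 thr1.b=2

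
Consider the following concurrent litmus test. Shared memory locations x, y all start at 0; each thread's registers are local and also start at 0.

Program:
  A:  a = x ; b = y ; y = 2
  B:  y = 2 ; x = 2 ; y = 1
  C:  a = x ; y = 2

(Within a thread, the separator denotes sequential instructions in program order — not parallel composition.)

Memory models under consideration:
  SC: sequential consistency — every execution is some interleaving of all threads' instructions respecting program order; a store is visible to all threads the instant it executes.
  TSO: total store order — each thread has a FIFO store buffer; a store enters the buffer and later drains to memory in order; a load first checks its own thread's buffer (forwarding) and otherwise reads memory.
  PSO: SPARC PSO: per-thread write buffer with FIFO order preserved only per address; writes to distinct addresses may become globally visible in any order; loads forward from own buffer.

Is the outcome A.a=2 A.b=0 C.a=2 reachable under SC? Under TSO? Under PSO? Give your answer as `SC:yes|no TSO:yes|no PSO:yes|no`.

outcome vector order: (A.a,A.b,C.a)
under SC → (0,0,0), (0,0,2), (0,1,0), (0,1,2), (0,2,0), (0,2,2), (2,1,0), (2,1,2), (2,2,0), (2,2,2)
under TSO → (0,0,0), (0,0,2), (0,1,0), (0,1,2), (0,2,0), (0,2,2), (2,1,0), (2,1,2), (2,2,0), (2,2,2)
under PSO → (0,0,0), (0,0,2), (0,1,0), (0,1,2), (0,2,0), (0,2,2), (2,0,0), (2,0,2), (2,1,0), (2,1,2), (2,2,0), (2,2,2)
target (2,0,2) ∈ {PSO}

SC:no TSO:no PSO:yes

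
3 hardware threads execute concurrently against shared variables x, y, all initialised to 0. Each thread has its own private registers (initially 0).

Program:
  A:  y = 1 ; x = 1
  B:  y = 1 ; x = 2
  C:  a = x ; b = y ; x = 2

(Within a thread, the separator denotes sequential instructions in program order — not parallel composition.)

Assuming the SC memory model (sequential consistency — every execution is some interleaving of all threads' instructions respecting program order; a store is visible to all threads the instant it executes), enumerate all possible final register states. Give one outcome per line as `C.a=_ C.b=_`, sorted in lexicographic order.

outcome vector order: (C.a,C.b)
|SC outcomes| = 4

C.a=0 C.b=0
C.a=0 C.b=1
C.a=1 C.b=1
C.a=2 C.b=1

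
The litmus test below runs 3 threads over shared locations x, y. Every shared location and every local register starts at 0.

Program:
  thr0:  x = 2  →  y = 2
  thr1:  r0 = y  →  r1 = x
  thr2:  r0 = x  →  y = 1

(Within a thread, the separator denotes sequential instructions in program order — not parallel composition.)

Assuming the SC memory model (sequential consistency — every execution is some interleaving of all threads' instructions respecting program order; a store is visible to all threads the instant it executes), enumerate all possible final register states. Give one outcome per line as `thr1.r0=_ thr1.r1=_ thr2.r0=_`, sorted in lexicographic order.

thr1.r0=0 thr1.r1=0 thr2.r0=0
thr1.r0=0 thr1.r1=0 thr2.r0=2
thr1.r0=0 thr1.r1=2 thr2.r0=0
thr1.r0=0 thr1.r1=2 thr2.r0=2
thr1.r0=1 thr1.r1=0 thr2.r0=0
thr1.r0=1 thr1.r1=2 thr2.r0=0
thr1.r0=1 thr1.r1=2 thr2.r0=2
thr1.r0=2 thr1.r1=2 thr2.r0=0
thr1.r0=2 thr1.r1=2 thr2.r0=2

outcome vector order: (thr1.r0,thr1.r1,thr2.r0)
|SC outcomes| = 9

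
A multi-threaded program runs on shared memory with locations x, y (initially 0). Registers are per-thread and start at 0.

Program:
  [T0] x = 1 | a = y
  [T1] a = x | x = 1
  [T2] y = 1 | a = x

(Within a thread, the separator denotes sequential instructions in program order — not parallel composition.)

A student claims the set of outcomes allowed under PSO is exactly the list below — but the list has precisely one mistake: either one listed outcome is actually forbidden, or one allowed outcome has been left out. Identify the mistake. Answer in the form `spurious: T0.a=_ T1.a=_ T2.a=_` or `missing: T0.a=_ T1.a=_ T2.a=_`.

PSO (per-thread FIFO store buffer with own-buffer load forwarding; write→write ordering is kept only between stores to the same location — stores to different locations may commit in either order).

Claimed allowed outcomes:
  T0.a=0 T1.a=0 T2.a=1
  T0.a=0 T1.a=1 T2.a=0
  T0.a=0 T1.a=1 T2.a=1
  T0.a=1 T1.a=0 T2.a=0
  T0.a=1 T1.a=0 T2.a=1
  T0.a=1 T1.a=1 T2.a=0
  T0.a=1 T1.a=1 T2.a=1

missing: T0.a=0 T1.a=0 T2.a=0

outcome vector order: (T0.a,T1.a,T2.a)
[PSO] allowed = {(0,0,0); (0,0,1); (0,1,0); (0,1,1); (1,0,0); (1,0,1); (1,1,0); (1,1,1)}
PSO∖claimed = {(0,0,0)}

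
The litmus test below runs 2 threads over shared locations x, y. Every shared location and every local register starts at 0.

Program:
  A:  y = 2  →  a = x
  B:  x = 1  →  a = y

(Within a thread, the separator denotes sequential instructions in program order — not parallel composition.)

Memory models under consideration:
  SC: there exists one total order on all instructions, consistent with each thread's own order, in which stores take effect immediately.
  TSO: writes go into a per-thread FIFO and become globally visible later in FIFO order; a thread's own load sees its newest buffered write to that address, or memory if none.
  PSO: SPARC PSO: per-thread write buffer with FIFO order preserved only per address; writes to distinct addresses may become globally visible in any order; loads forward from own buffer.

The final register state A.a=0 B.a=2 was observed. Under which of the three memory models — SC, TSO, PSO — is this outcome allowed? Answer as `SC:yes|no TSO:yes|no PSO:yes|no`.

outcome vector order: (A.a,B.a)
SC: 3 outcomes — {0/2; 1/0; 1/2}
TSO: 4 outcomes — {0/0; 0/2; 1/0; 1/2}
PSO: 4 outcomes — {0/0; 0/2; 1/0; 1/2}
target 0/2 ∈ {SC,TSO,PSO}

SC:yes TSO:yes PSO:yes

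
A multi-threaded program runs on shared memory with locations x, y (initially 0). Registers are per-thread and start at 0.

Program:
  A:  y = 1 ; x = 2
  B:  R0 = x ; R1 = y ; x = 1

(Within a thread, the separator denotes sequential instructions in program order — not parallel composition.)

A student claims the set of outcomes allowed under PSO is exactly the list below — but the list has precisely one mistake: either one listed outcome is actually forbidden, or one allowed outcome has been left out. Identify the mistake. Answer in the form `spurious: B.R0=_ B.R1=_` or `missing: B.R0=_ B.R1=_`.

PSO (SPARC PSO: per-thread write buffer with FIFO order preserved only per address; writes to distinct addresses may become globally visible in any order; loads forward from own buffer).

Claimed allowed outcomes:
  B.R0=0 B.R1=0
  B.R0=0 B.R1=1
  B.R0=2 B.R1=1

missing: B.R0=2 B.R1=0

outcome vector order: (B.R0,B.R1)
PSO: 4 outcomes — {0/0; 0/1; 2/0; 2/1}
PSO∖claimed = {2/0}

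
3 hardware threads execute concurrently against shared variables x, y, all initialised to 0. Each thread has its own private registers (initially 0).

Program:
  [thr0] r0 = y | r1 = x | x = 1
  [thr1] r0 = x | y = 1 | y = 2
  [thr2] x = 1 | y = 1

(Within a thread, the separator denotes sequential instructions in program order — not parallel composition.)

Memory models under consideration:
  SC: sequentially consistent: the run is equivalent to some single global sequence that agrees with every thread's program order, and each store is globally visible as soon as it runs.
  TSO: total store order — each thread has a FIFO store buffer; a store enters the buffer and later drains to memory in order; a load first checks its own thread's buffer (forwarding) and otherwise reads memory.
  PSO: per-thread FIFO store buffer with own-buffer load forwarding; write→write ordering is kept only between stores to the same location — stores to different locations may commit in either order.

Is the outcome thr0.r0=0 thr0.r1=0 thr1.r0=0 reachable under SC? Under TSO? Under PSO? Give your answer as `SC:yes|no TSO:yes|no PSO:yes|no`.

SC:yes TSO:yes PSO:yes

outcome vector order: (thr0.r0,thr0.r1,thr1.r0)
[SC] allowed = {000; 001; 010; 011; 100; 110; 111; 200; 210; 211}
[TSO] allowed = {000; 001; 010; 011; 100; 110; 111; 200; 210; 211}
[PSO] allowed = {000; 001; 010; 011; 100; 101; 110; 111; 200; 210; 211}
target 000 ∈ {SC,TSO,PSO}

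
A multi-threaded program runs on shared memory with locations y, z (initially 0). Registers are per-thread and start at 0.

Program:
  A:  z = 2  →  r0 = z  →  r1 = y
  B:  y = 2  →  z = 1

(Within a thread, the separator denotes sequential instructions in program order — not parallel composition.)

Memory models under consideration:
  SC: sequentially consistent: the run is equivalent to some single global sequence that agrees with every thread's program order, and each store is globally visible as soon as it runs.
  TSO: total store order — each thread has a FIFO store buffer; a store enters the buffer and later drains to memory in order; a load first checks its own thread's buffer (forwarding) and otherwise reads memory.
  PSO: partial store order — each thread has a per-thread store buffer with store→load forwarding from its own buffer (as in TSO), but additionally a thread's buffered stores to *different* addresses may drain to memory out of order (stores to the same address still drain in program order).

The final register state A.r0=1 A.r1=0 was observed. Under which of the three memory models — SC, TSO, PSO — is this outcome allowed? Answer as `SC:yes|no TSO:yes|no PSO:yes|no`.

outcome vector order: (A.r0,A.r1)
[SC] allowed = {1/2; 2/0; 2/2}
[TSO] allowed = {1/2; 2/0; 2/2}
[PSO] allowed = {1/0; 1/2; 2/0; 2/2}
target 1/0 ∈ {PSO}

SC:no TSO:no PSO:yes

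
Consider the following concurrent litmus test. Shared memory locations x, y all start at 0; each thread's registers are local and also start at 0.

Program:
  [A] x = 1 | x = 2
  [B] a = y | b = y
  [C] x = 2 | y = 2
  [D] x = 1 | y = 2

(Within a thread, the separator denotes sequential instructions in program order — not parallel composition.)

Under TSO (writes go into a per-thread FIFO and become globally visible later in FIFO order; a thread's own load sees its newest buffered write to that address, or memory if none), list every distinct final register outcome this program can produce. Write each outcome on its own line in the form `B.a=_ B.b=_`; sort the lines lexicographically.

B.a=0 B.b=0
B.a=0 B.b=2
B.a=2 B.b=2

outcome vector order: (B.a,B.b)
|TSO outcomes| = 3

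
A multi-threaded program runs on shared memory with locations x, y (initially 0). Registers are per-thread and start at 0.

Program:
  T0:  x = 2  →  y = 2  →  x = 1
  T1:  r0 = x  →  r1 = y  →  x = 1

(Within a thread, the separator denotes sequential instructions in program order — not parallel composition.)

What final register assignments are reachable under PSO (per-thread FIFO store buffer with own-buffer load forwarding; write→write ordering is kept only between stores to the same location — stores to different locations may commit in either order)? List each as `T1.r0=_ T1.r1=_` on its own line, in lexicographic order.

outcome vector order: (T1.r0,T1.r1)
|PSO outcomes| = 6

T1.r0=0 T1.r1=0
T1.r0=0 T1.r1=2
T1.r0=1 T1.r1=0
T1.r0=1 T1.r1=2
T1.r0=2 T1.r1=0
T1.r0=2 T1.r1=2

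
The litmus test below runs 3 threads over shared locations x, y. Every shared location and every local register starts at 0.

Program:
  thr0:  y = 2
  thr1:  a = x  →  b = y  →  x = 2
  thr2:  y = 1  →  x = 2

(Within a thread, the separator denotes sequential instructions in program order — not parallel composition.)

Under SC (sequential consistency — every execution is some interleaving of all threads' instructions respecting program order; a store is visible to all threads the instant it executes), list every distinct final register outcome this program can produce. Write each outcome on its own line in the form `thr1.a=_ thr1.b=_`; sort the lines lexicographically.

thr1.a=0 thr1.b=0
thr1.a=0 thr1.b=1
thr1.a=0 thr1.b=2
thr1.a=2 thr1.b=1
thr1.a=2 thr1.b=2

outcome vector order: (thr1.a,thr1.b)
|SC outcomes| = 5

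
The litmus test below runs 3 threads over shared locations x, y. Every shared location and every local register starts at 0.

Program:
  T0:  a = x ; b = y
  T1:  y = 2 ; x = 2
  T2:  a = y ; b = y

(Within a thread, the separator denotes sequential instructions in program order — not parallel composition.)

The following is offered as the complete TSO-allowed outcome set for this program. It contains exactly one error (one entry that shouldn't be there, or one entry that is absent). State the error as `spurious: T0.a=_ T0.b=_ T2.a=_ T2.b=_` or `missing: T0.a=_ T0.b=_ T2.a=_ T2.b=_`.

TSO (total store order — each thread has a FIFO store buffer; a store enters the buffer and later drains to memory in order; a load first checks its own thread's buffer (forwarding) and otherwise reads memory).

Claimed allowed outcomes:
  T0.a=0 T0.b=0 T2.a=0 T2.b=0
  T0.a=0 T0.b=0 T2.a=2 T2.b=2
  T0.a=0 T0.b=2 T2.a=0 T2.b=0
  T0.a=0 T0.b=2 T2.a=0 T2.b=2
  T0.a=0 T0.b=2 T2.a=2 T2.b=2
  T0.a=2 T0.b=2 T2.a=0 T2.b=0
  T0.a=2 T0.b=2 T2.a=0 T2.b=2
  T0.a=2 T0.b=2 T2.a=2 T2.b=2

outcome vector order: (T0.a,T0.b,T2.a,T2.b)
under TSO → 0000, 0002, 0022, 0200, 0202, 0222, 2200, 2202, 2222
TSO∖claimed = {0002}

missing: T0.a=0 T0.b=0 T2.a=0 T2.b=2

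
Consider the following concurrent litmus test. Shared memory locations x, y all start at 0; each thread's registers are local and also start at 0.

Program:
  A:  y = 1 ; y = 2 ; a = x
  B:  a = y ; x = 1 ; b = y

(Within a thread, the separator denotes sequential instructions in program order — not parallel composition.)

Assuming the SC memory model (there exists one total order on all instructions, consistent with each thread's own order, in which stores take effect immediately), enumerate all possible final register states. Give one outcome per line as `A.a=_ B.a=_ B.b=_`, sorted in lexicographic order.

outcome vector order: (A.a,B.a,B.b)
|SC outcomes| = 9

A.a=0 B.a=0 B.b=2
A.a=0 B.a=1 B.b=2
A.a=0 B.a=2 B.b=2
A.a=1 B.a=0 B.b=0
A.a=1 B.a=0 B.b=1
A.a=1 B.a=0 B.b=2
A.a=1 B.a=1 B.b=1
A.a=1 B.a=1 B.b=2
A.a=1 B.a=2 B.b=2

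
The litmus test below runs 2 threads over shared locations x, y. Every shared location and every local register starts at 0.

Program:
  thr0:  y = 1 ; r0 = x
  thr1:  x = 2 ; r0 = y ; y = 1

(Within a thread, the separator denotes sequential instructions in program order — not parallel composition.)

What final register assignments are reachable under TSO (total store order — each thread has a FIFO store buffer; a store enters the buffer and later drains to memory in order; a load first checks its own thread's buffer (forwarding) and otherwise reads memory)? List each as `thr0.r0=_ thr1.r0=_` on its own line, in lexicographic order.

outcome vector order: (thr0.r0,thr1.r0)
|TSO outcomes| = 4

thr0.r0=0 thr1.r0=0
thr0.r0=0 thr1.r0=1
thr0.r0=2 thr1.r0=0
thr0.r0=2 thr1.r0=1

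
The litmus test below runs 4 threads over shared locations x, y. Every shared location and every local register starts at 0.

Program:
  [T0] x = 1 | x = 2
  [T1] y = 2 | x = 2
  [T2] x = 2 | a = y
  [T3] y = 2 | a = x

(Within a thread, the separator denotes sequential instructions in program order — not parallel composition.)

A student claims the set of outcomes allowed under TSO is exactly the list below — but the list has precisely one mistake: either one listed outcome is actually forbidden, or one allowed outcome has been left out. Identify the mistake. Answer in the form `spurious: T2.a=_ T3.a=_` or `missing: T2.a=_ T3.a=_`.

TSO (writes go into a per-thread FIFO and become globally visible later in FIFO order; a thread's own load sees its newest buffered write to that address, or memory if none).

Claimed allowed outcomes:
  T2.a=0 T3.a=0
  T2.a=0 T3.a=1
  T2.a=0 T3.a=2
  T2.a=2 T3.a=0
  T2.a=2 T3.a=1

missing: T2.a=2 T3.a=2

outcome vector order: (T2.a,T3.a)
TSO: 6 outcomes — {0/0; 0/1; 0/2; 2/0; 2/1; 2/2}
TSO∖claimed = {2/2}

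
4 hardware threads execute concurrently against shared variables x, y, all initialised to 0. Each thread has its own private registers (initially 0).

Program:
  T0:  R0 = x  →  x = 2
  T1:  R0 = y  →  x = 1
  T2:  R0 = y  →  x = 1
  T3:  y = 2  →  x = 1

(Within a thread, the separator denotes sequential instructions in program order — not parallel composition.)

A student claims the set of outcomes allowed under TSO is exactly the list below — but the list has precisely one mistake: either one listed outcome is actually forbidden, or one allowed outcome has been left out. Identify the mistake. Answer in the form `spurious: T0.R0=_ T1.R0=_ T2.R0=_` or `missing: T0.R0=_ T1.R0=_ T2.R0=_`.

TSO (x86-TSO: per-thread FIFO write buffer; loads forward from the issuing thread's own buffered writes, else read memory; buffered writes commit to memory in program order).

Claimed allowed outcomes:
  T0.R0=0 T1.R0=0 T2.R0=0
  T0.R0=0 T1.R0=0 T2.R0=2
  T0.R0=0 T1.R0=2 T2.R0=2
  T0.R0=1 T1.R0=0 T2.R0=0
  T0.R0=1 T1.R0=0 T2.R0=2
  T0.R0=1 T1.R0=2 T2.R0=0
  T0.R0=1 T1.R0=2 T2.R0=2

missing: T0.R0=0 T1.R0=2 T2.R0=0

outcome vector order: (T0.R0,T1.R0,T2.R0)
under TSO → (0,0,0); (0,0,2); (0,2,0); (0,2,2); (1,0,0); (1,0,2); (1,2,0); (1,2,2)
TSO∖claimed = {(0,2,0)}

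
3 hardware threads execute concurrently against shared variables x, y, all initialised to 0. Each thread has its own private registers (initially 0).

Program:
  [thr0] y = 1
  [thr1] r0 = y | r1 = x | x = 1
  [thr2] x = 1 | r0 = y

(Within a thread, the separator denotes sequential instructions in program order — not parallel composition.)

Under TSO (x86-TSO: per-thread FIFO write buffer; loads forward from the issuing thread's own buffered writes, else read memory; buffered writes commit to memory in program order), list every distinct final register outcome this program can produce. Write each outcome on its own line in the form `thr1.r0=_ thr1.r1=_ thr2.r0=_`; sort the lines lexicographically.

thr1.r0=0 thr1.r1=0 thr2.r0=0
thr1.r0=0 thr1.r1=0 thr2.r0=1
thr1.r0=0 thr1.r1=1 thr2.r0=0
thr1.r0=0 thr1.r1=1 thr2.r0=1
thr1.r0=1 thr1.r1=0 thr2.r0=0
thr1.r0=1 thr1.r1=0 thr2.r0=1
thr1.r0=1 thr1.r1=1 thr2.r0=0
thr1.r0=1 thr1.r1=1 thr2.r0=1

outcome vector order: (thr1.r0,thr1.r1,thr2.r0)
|TSO outcomes| = 8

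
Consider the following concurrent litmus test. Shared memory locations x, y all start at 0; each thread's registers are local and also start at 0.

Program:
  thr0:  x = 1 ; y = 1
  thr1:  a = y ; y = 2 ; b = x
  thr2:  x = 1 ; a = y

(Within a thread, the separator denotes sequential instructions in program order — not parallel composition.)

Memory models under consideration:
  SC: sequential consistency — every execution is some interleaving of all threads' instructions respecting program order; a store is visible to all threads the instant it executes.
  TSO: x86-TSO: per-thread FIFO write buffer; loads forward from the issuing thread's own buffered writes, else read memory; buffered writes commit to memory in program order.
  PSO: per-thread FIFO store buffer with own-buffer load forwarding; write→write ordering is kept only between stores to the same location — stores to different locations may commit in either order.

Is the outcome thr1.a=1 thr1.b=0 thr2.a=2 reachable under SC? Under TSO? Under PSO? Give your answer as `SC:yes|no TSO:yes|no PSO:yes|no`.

outcome vector order: (thr1.a,thr1.b,thr2.a)
SC: 8 outcomes — {001 002 010 011 012 110 111 112}
TSO: 9 outcomes — {000 001 002 010 011 012 110 111 112}
PSO: 12 outcomes — {000 001 002 010 011 012 100 101 102 110 111 112}
target 102 ∈ {PSO}

SC:no TSO:no PSO:yes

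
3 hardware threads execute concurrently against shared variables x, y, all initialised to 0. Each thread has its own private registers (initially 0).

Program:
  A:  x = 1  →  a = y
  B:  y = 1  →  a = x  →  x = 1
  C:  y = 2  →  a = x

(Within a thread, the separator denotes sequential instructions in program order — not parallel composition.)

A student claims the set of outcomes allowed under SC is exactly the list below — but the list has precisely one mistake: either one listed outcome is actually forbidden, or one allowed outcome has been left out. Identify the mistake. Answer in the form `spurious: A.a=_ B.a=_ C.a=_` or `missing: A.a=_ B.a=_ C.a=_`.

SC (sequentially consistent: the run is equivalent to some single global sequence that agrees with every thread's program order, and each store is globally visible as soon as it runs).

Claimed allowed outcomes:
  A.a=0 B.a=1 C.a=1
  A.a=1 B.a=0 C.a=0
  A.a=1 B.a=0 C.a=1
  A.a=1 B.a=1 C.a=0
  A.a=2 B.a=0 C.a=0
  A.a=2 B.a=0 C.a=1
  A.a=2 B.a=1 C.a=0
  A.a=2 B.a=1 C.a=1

outcome vector order: (A.a,B.a,C.a)
[SC] allowed = {<0 1 1>; <1 0 0>; <1 0 1>; <1 1 0>; <1 1 1>; <2 0 0>; <2 0 1>; <2 1 0>; <2 1 1>}
SC∖claimed = {<1 1 1>}

missing: A.a=1 B.a=1 C.a=1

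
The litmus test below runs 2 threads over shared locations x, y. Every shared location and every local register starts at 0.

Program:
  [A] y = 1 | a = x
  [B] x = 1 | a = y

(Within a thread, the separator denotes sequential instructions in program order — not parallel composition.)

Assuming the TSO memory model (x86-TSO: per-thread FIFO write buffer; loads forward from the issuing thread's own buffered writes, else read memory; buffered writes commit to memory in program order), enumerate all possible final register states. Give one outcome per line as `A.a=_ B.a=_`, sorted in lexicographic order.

A.a=0 B.a=0
A.a=0 B.a=1
A.a=1 B.a=0
A.a=1 B.a=1

outcome vector order: (A.a,B.a)
|TSO outcomes| = 4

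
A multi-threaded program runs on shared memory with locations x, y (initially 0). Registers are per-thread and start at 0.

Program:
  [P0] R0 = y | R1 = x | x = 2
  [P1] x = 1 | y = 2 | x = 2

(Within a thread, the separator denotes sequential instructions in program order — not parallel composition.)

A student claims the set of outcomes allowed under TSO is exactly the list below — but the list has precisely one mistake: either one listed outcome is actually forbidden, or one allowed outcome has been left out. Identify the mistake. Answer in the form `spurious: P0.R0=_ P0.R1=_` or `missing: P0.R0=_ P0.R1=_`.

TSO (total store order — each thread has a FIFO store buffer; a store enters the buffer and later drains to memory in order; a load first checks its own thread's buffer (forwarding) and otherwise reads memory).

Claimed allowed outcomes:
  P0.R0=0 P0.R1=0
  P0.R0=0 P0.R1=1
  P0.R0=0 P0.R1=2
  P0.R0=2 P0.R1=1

outcome vector order: (P0.R0,P0.R1)
TSO: 5 outcomes — {<0 0> <0 1> <0 2> <2 1> <2 2>}
TSO∖claimed = {<2 2>}

missing: P0.R0=2 P0.R1=2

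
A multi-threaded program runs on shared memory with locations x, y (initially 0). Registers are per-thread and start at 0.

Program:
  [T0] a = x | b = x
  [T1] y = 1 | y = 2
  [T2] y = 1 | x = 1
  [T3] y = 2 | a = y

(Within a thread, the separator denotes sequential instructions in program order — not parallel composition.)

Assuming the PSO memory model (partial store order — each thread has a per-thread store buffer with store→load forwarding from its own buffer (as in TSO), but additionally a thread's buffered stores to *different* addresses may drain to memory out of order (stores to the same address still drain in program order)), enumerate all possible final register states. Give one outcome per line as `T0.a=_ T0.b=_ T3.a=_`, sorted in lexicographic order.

T0.a=0 T0.b=0 T3.a=1
T0.a=0 T0.b=0 T3.a=2
T0.a=0 T0.b=1 T3.a=1
T0.a=0 T0.b=1 T3.a=2
T0.a=1 T0.b=1 T3.a=1
T0.a=1 T0.b=1 T3.a=2

outcome vector order: (T0.a,T0.b,T3.a)
|PSO outcomes| = 6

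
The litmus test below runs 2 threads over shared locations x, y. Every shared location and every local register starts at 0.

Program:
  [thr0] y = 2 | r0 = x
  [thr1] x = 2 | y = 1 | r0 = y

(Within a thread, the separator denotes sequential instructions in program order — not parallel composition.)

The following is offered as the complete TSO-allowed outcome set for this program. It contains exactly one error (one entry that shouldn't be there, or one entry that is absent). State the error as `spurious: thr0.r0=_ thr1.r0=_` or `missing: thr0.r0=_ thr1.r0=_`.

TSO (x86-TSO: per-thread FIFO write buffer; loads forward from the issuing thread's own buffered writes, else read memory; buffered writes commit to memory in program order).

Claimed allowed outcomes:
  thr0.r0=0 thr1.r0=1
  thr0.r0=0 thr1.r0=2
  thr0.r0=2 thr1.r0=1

missing: thr0.r0=2 thr1.r0=2

outcome vector order: (thr0.r0,thr1.r0)
TSO: 4 outcomes — {<0 1>, <0 2>, <2 1>, <2 2>}
TSO∖claimed = {<2 2>}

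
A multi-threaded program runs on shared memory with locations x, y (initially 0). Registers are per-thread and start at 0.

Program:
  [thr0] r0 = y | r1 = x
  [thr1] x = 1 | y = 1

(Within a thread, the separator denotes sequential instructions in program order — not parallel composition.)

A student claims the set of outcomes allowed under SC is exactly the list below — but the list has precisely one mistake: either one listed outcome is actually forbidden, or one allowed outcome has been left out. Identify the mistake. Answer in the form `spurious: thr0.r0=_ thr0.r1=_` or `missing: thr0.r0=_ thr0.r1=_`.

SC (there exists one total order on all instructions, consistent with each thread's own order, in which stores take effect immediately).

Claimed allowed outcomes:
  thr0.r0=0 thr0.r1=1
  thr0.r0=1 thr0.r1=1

missing: thr0.r0=0 thr0.r1=0

outcome vector order: (thr0.r0,thr0.r1)
under SC → 0/0, 0/1, 1/1
SC∖claimed = {0/0}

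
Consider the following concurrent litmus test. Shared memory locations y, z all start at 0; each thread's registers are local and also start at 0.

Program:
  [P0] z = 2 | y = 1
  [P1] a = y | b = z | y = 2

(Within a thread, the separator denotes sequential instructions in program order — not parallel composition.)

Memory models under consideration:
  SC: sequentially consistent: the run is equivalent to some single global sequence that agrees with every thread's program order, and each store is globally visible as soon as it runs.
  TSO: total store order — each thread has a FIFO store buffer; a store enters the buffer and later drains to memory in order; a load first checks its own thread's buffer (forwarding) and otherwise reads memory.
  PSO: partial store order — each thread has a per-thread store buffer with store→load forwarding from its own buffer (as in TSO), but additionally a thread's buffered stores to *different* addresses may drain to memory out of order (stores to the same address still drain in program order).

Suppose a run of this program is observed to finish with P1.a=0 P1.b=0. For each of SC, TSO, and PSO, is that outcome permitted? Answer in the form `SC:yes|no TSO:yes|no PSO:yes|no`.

SC:yes TSO:yes PSO:yes

outcome vector order: (P1.a,P1.b)
SC: 3 outcomes — {0/0, 0/2, 1/2}
TSO: 3 outcomes — {0/0, 0/2, 1/2}
PSO: 4 outcomes — {0/0, 0/2, 1/0, 1/2}
target 0/0 ∈ {SC,TSO,PSO}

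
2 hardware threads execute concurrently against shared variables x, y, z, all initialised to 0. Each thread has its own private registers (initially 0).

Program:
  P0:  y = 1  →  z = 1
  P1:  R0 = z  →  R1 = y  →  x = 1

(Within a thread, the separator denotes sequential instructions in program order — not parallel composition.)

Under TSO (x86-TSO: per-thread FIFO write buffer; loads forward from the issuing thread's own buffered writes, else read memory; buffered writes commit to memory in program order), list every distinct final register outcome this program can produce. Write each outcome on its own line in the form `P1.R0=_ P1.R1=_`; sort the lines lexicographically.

P1.R0=0 P1.R1=0
P1.R0=0 P1.R1=1
P1.R0=1 P1.R1=1

outcome vector order: (P1.R0,P1.R1)
|TSO outcomes| = 3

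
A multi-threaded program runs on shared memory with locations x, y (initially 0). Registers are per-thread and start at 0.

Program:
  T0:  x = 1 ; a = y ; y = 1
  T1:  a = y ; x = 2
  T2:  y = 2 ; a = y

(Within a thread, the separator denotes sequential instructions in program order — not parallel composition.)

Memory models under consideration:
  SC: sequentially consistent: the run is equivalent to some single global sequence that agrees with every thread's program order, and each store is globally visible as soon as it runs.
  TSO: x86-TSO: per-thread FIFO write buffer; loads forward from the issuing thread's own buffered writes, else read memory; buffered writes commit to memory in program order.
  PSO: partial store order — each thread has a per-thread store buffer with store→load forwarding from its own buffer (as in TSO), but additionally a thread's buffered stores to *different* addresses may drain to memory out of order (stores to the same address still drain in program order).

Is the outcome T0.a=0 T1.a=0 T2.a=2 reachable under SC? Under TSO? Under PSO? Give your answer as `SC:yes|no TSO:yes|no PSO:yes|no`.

outcome vector order: (T0.a,T1.a,T2.a)
under SC → (0,0,1); (0,0,2); (0,1,1); (0,1,2); (0,2,1); (0,2,2); (2,0,1); (2,0,2); (2,1,1); (2,1,2); (2,2,1); (2,2,2)
under TSO → (0,0,1); (0,0,2); (0,1,1); (0,1,2); (0,2,1); (0,2,2); (2,0,1); (2,0,2); (2,1,1); (2,1,2); (2,2,1); (2,2,2)
under PSO → (0,0,1); (0,0,2); (0,1,1); (0,1,2); (0,2,1); (0,2,2); (2,0,1); (2,0,2); (2,1,1); (2,1,2); (2,2,1); (2,2,2)
target (0,0,2) ∈ {SC,TSO,PSO}

SC:yes TSO:yes PSO:yes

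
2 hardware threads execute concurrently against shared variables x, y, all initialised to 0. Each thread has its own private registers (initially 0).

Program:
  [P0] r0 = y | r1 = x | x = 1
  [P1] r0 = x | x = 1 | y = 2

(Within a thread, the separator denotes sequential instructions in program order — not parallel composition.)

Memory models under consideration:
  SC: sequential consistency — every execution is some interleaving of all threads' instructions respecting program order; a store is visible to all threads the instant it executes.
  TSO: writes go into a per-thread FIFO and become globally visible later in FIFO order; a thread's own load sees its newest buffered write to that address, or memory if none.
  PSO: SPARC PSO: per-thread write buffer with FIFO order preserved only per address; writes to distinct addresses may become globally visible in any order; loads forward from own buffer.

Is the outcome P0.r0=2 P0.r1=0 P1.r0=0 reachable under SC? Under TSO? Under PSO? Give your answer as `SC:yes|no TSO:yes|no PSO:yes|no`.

outcome vector order: (P0.r0,P0.r1,P1.r0)
SC (4): (0,0,0) (0,0,1) (0,1,0) (2,1,0)
TSO (4): (0,0,0) (0,0,1) (0,1,0) (2,1,0)
PSO (5): (0,0,0) (0,0,1) (0,1,0) (2,0,0) (2,1,0)
target (2,0,0) ∈ {PSO}

SC:no TSO:no PSO:yes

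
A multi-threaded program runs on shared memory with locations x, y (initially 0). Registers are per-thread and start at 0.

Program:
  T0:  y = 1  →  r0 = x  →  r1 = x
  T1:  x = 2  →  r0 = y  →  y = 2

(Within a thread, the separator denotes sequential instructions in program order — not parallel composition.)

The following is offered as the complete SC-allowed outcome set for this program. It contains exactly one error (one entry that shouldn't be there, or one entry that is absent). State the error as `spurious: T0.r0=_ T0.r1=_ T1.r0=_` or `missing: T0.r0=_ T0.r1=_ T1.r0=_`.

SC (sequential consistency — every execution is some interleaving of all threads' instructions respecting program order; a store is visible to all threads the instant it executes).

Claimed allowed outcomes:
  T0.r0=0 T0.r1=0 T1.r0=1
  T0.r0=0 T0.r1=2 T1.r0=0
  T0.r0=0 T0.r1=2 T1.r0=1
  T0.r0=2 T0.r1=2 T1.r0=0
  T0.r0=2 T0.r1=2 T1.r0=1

outcome vector order: (T0.r0,T0.r1,T1.r0)
SC: 4 outcomes — {0/0/1 0/2/1 2/2/0 2/2/1}
claimed∖SC = {0/2/0}

spurious: T0.r0=0 T0.r1=2 T1.r0=0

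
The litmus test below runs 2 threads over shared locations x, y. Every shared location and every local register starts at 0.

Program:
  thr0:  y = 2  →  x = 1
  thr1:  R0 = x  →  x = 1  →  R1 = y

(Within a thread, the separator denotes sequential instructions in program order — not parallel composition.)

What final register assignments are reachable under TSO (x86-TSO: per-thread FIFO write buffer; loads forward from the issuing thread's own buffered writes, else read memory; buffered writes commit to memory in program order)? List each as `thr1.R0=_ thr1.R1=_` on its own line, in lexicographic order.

outcome vector order: (thr1.R0,thr1.R1)
|TSO outcomes| = 3

thr1.R0=0 thr1.R1=0
thr1.R0=0 thr1.R1=2
thr1.R0=1 thr1.R1=2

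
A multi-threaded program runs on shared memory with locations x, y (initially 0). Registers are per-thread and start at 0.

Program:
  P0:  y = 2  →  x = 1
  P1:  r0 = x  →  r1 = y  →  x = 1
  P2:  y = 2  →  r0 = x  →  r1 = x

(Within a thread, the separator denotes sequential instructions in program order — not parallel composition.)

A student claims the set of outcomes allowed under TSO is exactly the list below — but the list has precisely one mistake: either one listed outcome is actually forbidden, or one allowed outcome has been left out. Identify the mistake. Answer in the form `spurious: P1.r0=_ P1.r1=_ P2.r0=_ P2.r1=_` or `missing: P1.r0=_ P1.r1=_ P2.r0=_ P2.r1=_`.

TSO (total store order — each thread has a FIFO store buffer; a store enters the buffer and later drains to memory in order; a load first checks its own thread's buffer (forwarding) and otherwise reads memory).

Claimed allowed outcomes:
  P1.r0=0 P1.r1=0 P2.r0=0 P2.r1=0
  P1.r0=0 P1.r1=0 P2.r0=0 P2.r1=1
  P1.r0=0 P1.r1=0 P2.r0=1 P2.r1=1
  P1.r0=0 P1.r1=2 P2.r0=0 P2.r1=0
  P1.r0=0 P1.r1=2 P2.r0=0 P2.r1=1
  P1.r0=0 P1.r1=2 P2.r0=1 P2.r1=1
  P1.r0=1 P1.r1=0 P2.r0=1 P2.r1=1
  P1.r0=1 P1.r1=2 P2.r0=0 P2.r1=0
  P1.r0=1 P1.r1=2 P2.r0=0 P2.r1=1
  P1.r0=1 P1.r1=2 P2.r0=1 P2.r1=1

spurious: P1.r0=1 P1.r1=0 P2.r0=1 P2.r1=1

outcome vector order: (P1.r0,P1.r1,P2.r0,P2.r1)
TSO (9): (0,0,0,0), (0,0,0,1), (0,0,1,1), (0,2,0,0), (0,2,0,1), (0,2,1,1), (1,2,0,0), (1,2,0,1), (1,2,1,1)
claimed∖TSO = {(1,0,1,1)}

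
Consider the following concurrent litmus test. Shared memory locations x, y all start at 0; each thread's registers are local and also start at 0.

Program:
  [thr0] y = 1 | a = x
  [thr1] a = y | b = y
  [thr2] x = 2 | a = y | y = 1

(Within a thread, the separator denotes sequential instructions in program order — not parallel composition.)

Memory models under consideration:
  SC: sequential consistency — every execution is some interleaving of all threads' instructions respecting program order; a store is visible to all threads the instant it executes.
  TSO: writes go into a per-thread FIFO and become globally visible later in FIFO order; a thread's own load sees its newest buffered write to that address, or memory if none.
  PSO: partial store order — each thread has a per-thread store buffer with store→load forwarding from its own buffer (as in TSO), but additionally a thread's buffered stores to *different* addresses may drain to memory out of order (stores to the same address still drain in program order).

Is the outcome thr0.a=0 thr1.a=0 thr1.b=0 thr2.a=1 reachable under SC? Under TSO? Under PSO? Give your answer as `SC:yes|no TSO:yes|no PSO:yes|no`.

outcome vector order: (thr0.a,thr1.a,thr1.b,thr2.a)
under SC → 0001, 0011, 0111, 2000, 2001, 2010, 2011, 2110, 2111
under TSO → 0000, 0001, 0010, 0011, 0110, 0111, 2000, 2001, 2010, 2011, 2110, 2111
under PSO → 0000, 0001, 0010, 0011, 0110, 0111, 2000, 2001, 2010, 2011, 2110, 2111
target 0001 ∈ {SC,TSO,PSO}

SC:yes TSO:yes PSO:yes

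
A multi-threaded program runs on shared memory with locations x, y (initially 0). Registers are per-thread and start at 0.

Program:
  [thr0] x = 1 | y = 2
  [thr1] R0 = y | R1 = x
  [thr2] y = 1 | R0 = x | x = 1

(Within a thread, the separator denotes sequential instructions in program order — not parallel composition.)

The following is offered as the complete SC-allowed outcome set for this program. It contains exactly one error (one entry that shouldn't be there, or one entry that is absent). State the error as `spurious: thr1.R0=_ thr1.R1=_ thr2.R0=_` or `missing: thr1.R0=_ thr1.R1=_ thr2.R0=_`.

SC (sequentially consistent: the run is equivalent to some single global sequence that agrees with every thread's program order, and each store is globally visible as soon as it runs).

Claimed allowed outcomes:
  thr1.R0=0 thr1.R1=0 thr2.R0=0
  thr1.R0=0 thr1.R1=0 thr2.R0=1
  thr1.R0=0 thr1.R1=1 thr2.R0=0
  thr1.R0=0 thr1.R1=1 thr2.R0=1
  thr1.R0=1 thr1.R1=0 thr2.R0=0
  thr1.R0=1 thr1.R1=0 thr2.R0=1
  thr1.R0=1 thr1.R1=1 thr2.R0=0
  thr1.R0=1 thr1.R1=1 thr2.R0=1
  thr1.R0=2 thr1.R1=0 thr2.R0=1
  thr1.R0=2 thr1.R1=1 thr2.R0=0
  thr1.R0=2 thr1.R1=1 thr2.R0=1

outcome vector order: (thr1.R0,thr1.R1,thr2.R0)
[SC] allowed = {0/0/0; 0/0/1; 0/1/0; 0/1/1; 1/0/0; 1/0/1; 1/1/0; 1/1/1; 2/1/0; 2/1/1}
claimed∖SC = {2/0/1}

spurious: thr1.R0=2 thr1.R1=0 thr2.R0=1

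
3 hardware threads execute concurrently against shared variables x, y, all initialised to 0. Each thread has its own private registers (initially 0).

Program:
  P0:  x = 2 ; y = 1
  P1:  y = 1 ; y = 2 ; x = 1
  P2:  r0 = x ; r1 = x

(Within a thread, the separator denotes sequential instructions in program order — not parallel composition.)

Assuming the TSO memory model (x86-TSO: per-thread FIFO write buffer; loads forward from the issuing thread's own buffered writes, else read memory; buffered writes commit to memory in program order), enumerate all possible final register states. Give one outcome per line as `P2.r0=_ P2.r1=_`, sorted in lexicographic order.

P2.r0=0 P2.r1=0
P2.r0=0 P2.r1=1
P2.r0=0 P2.r1=2
P2.r0=1 P2.r1=1
P2.r0=1 P2.r1=2
P2.r0=2 P2.r1=1
P2.r0=2 P2.r1=2

outcome vector order: (P2.r0,P2.r1)
|TSO outcomes| = 7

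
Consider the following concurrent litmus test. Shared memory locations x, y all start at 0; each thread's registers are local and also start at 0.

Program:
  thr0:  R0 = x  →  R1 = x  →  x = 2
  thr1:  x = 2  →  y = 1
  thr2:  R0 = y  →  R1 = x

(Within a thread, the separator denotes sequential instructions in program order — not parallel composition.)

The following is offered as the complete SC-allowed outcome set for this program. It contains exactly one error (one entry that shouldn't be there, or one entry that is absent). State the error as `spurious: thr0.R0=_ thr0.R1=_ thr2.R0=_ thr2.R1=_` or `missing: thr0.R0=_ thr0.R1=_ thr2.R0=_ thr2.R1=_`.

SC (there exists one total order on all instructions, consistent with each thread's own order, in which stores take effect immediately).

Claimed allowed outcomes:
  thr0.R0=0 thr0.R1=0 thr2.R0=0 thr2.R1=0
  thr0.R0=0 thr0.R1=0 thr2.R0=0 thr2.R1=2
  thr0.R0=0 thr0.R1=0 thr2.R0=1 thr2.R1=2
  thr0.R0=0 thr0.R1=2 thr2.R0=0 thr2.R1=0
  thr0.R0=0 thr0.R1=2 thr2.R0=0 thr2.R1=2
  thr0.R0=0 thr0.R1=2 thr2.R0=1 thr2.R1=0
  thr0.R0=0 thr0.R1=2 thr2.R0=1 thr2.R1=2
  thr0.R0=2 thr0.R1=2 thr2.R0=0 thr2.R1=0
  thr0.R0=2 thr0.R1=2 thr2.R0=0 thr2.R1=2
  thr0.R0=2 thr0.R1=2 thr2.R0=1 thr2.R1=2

outcome vector order: (thr0.R0,thr0.R1,thr2.R0,thr2.R1)
[SC] allowed = {0000; 0002; 0012; 0200; 0202; 0212; 2200; 2202; 2212}
claimed∖SC = {0210}

spurious: thr0.R0=0 thr0.R1=2 thr2.R0=1 thr2.R1=0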